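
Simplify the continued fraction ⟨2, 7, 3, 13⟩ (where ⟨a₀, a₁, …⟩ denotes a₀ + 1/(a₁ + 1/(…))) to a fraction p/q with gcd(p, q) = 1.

626/293

Build up convergents one term at a time:
a_0 = 2: 2/1
a_1 = 7: 15/7
a_2 = 3: 47/22
a_3 = 13: 626/293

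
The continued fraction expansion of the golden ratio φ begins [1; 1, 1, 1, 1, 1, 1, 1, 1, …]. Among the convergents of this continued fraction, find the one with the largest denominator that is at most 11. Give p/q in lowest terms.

13/8

a_0 = 1: 1/1  (≤ bound)
a_1 = 1: 2/1  (≤ bound)
a_2 = 1: 3/2  (≤ bound)
a_3 = 1: 5/3  (≤ bound)
a_4 = 1: 8/5  (≤ bound)
a_5 = 1: 13/8  (≤ bound)
a_6 = 1: 21/13  (> 11, stop)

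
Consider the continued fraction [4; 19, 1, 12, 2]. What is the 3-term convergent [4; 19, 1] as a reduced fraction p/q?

Build up convergents one term at a time:
a_0 = 4: 4/1
a_1 = 19: 77/19
a_2 = 1: 81/20

81/20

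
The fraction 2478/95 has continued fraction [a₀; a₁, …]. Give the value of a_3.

7

2478 ÷ 95 → quotient 26, remainder 8
95 ÷ 8 → quotient 11, remainder 7
8 ÷ 7 → quotient 1, remainder 1
7 ÷ 1 → quotient 7, remainder 0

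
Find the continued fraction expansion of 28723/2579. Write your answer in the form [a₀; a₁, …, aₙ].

[11; 7, 3, 1, 1, 50]

Apply division with remainder until the remainder is 0:
28723 = 11·2579 + 354, so a_0 = 11
2579 = 7·354 + 101, so a_1 = 7
354 = 3·101 + 51, so a_2 = 3
101 = 1·51 + 50, so a_3 = 1
51 = 1·50 + 1, so a_4 = 1
50 = 50·1 + 0, so a_5 = 50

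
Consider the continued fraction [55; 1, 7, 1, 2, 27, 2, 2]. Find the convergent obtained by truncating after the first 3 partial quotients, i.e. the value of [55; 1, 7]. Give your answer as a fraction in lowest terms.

Starting at the tail and folding back:
Start with 7.
1 + 1/(7/1) = 1 + 1/7 = 8/7
55 + 1/(8/7) = 55 + 7/8 = 447/8

447/8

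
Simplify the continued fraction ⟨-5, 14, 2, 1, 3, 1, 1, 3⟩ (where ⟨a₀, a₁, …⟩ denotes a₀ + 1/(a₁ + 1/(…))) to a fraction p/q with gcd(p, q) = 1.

Work from the innermost term outward:
Start with 3.
1 + 1/(3/1) = 1 + 1/3 = 4/3
1 + 1/(4/3) = 1 + 3/4 = 7/4
3 + 1/(7/4) = 3 + 4/7 = 25/7
1 + 1/(25/7) = 1 + 7/25 = 32/25
2 + 1/(32/25) = 2 + 25/32 = 89/32
14 + 1/(89/32) = 14 + 32/89 = 1278/89
-5 + 1/(1278/89) = -5 + 89/1278 = -6301/1278

-6301/1278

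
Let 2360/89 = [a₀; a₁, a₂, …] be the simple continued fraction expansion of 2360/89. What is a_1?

2360 = 26·89 + 46, so a_0 = 26
89 = 1·46 + 43, so a_1 = 1

1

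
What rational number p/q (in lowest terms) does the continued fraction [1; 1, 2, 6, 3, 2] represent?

a_0 = 1: 1/1
a_1 = 1: 2/1
a_2 = 2: 5/3
a_3 = 6: 32/19
a_4 = 3: 101/60
a_5 = 2: 234/139

234/139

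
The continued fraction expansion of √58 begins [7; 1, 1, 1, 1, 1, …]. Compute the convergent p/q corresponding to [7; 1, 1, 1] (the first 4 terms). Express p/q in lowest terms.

a_0 = 7: 7/1
a_1 = 1: 8/1
a_2 = 1: 15/2
a_3 = 1: 23/3

23/3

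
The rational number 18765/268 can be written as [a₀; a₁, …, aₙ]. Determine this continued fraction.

⌊18765/268⌋ = 70, remainder 5
⌊268/5⌋ = 53, remainder 3
⌊5/3⌋ = 1, remainder 2
⌊3/2⌋ = 1, remainder 1
⌊2/1⌋ = 2, remainder 0

[70; 53, 1, 1, 2]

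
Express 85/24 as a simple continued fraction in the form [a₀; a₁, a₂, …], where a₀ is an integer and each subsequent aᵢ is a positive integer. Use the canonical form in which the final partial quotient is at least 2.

⌊85/24⌋ = 3, remainder 13
⌊24/13⌋ = 1, remainder 11
⌊13/11⌋ = 1, remainder 2
⌊11/2⌋ = 5, remainder 1
⌊2/1⌋ = 2, remainder 0

[3; 1, 1, 5, 2]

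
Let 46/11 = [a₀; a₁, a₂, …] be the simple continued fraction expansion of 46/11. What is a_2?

2

46 ÷ 11 → quotient 4, remainder 2
11 ÷ 2 → quotient 5, remainder 1
2 ÷ 1 → quotient 2, remainder 0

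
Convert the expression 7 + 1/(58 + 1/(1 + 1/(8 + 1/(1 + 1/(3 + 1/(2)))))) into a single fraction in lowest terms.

Build up convergents one term at a time:
a_0 = 7: 7/1
a_1 = 58: 407/58
a_2 = 1: 414/59
a_3 = 8: 3719/530
a_4 = 1: 4133/589
a_5 = 3: 16118/2297
a_6 = 2: 36369/5183

36369/5183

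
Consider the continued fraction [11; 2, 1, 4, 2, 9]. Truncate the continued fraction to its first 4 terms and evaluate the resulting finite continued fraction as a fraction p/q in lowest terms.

Start with 4.
1 + 1/(4/1) = 1 + 1/4 = 5/4
2 + 1/(5/4) = 2 + 4/5 = 14/5
11 + 1/(14/5) = 11 + 5/14 = 159/14

159/14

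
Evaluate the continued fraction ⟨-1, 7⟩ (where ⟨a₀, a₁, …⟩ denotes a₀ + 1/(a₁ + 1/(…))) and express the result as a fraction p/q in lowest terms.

Use the convergent recurrence hₖ = aₖ·hₖ₋₁ + hₖ₋₂ (and likewise for the denominators kₖ):
a_0 = -1: -1/1
a_1 = 7: -6/7

-6/7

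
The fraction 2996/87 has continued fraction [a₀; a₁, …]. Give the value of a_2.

⌊2996/87⌋ = 34, remainder 38
⌊87/38⌋ = 2, remainder 11
⌊38/11⌋ = 3, remainder 5

3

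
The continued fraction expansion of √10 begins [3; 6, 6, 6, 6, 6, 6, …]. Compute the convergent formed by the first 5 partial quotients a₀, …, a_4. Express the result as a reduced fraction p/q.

Work from the innermost term outward:
Start with 6.
6 + 1/(6/1) = 6 + 1/6 = 37/6
6 + 1/(37/6) = 6 + 6/37 = 228/37
6 + 1/(228/37) = 6 + 37/228 = 1405/228
3 + 1/(1405/228) = 3 + 228/1405 = 4443/1405

4443/1405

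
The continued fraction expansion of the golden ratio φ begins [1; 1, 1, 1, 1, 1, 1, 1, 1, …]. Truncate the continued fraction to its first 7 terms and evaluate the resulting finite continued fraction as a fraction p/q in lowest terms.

21/13

Start with 1.
1 + 1/(1/1) = 1 + 1/1 = 2/1
1 + 1/(2/1) = 1 + 1/2 = 3/2
1 + 1/(3/2) = 1 + 2/3 = 5/3
1 + 1/(5/3) = 1 + 3/5 = 8/5
1 + 1/(8/5) = 1 + 5/8 = 13/8
1 + 1/(13/8) = 1 + 8/13 = 21/13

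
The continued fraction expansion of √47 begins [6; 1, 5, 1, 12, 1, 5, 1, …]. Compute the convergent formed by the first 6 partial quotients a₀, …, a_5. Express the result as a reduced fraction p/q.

Start with 1.
12 + 1/(1/1) = 12 + 1/1 = 13/1
1 + 1/(13/1) = 1 + 1/13 = 14/13
5 + 1/(14/13) = 5 + 13/14 = 83/14
1 + 1/(83/14) = 1 + 14/83 = 97/83
6 + 1/(97/83) = 6 + 83/97 = 665/97

665/97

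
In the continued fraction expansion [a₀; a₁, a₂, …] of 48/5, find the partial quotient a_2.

⌊48/5⌋ = 9, remainder 3
⌊5/3⌋ = 1, remainder 2
⌊3/2⌋ = 1, remainder 1

1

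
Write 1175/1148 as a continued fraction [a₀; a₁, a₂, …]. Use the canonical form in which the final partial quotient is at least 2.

[1; 42, 1, 1, 13]

1175 = 1·1148 + 27, so a_0 = 1
1148 = 42·27 + 14, so a_1 = 42
27 = 1·14 + 13, so a_2 = 1
14 = 1·13 + 1, so a_3 = 1
13 = 13·1 + 0, so a_4 = 13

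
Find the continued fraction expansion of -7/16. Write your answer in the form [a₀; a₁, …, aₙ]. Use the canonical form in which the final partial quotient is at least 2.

Repeatedly divide and take the remainder:
-7 ÷ 16 → quotient -1, remainder 9
16 ÷ 9 → quotient 1, remainder 7
9 ÷ 7 → quotient 1, remainder 2
7 ÷ 2 → quotient 3, remainder 1
2 ÷ 1 → quotient 2, remainder 0

[-1; 1, 1, 3, 2]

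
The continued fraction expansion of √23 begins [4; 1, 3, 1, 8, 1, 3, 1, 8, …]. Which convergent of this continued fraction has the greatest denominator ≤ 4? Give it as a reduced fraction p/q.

a_0 = 4: 4/1  (≤ bound)
a_1 = 1: 5/1  (≤ bound)
a_2 = 3: 19/4  (≤ bound)
a_3 = 1: 24/5  (> 4, stop)

19/4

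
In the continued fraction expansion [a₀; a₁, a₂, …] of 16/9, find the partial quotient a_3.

Repeatedly divide and take the remainder:
16 ÷ 9 → quotient 1, remainder 7
9 ÷ 7 → quotient 1, remainder 2
7 ÷ 2 → quotient 3, remainder 1
2 ÷ 1 → quotient 2, remainder 0

2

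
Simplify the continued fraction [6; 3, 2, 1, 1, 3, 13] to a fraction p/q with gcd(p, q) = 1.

5099/810

Start with 13.
3 + 1/(13/1) = 3 + 1/13 = 40/13
1 + 1/(40/13) = 1 + 13/40 = 53/40
1 + 1/(53/40) = 1 + 40/53 = 93/53
2 + 1/(93/53) = 2 + 53/93 = 239/93
3 + 1/(239/93) = 3 + 93/239 = 810/239
6 + 1/(810/239) = 6 + 239/810 = 5099/810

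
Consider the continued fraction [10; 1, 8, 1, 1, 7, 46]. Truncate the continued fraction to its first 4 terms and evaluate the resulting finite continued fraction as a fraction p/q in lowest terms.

Start with 1.
8 + 1/(1/1) = 8 + 1/1 = 9/1
1 + 1/(9/1) = 1 + 1/9 = 10/9
10 + 1/(10/9) = 10 + 9/10 = 109/10

109/10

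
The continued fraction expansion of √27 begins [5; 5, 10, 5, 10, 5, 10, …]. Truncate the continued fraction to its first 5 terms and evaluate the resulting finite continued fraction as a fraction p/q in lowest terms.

Start with 10.
5 + 1/(10/1) = 5 + 1/10 = 51/10
10 + 1/(51/10) = 10 + 10/51 = 520/51
5 + 1/(520/51) = 5 + 51/520 = 2651/520
5 + 1/(2651/520) = 5 + 520/2651 = 13775/2651

13775/2651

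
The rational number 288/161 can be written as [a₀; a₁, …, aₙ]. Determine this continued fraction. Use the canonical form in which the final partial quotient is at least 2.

[1; 1, 3, 1, 2, 1, 3, 2]

⌊288/161⌋ = 1, remainder 127
⌊161/127⌋ = 1, remainder 34
⌊127/34⌋ = 3, remainder 25
⌊34/25⌋ = 1, remainder 9
⌊25/9⌋ = 2, remainder 7
⌊9/7⌋ = 1, remainder 2
⌊7/2⌋ = 3, remainder 1
⌊2/1⌋ = 2, remainder 0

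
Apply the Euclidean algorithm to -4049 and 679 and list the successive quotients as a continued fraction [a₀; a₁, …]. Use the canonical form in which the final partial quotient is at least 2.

[-6; 27, 6, 4]

-4049 = -6·679 + 25, so a_0 = -6
679 = 27·25 + 4, so a_1 = 27
25 = 6·4 + 1, so a_2 = 6
4 = 4·1 + 0, so a_3 = 4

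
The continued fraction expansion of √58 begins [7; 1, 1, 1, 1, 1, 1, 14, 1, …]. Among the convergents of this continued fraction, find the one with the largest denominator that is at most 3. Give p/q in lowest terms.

23/3

a_0 = 7: 7/1  (≤ bound)
a_1 = 1: 8/1  (≤ bound)
a_2 = 1: 15/2  (≤ bound)
a_3 = 1: 23/3  (≤ bound)
a_4 = 1: 38/5  (> 3, stop)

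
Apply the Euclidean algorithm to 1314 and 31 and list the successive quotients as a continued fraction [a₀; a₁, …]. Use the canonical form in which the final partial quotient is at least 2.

[42; 2, 1, 1, 2, 2]

⌊1314/31⌋ = 42, remainder 12
⌊31/12⌋ = 2, remainder 7
⌊12/7⌋ = 1, remainder 5
⌊7/5⌋ = 1, remainder 2
⌊5/2⌋ = 2, remainder 1
⌊2/1⌋ = 2, remainder 0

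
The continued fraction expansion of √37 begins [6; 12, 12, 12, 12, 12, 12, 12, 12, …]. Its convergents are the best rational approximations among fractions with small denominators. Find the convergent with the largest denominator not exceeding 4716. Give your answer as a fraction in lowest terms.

10657/1752

List convergents until the denominator exceeds the bound:
a_0 = 6: 6/1  (≤ bound)
a_1 = 12: 73/12  (≤ bound)
a_2 = 12: 882/145  (≤ bound)
a_3 = 12: 10657/1752  (≤ bound)
a_4 = 12: 128766/21169  (> 4716, stop)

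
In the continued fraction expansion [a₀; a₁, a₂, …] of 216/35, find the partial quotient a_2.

Apply division with remainder until the remainder is 0:
⌊216/35⌋ = 6, remainder 6
⌊35/6⌋ = 5, remainder 5
⌊6/5⌋ = 1, remainder 1

1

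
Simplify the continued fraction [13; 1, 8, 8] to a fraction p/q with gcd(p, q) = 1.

Use the convergent recurrence hₖ = aₖ·hₖ₋₁ + hₖ₋₂ (and likewise for the denominators kₖ):
a_0 = 13: 13/1
a_1 = 1: 14/1
a_2 = 8: 125/9
a_3 = 8: 1014/73

1014/73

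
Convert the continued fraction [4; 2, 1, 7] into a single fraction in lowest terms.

100/23

Use the convergent recurrence hₖ = aₖ·hₖ₋₁ + hₖ₋₂ (and likewise for the denominators kₖ):
a_0 = 4: 4/1
a_1 = 2: 9/2
a_2 = 1: 13/3
a_3 = 7: 100/23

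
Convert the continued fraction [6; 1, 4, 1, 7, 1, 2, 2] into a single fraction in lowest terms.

a_0 = 6: 6/1
a_1 = 1: 7/1
a_2 = 4: 34/5
a_3 = 1: 41/6
a_4 = 7: 321/47
a_5 = 1: 362/53
a_6 = 2: 1045/153
a_7 = 2: 2452/359

2452/359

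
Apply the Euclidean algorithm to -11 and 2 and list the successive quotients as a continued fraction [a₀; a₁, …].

[-6; 2]

-11 ÷ 2 → quotient -6, remainder 1
2 ÷ 1 → quotient 2, remainder 0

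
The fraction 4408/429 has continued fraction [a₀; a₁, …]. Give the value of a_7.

Run the Euclidean algorithm, recording each quotient:
⌊4408/429⌋ = 10, remainder 118
⌊429/118⌋ = 3, remainder 75
⌊118/75⌋ = 1, remainder 43
⌊75/43⌋ = 1, remainder 32
⌊43/32⌋ = 1, remainder 11
⌊32/11⌋ = 2, remainder 10
⌊11/10⌋ = 1, remainder 1
⌊10/1⌋ = 10, remainder 0

10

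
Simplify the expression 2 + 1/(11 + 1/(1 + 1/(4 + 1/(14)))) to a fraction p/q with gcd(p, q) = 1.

Start with 14.
4 + 1/(14/1) = 4 + 1/14 = 57/14
1 + 1/(57/14) = 1 + 14/57 = 71/57
11 + 1/(71/57) = 11 + 57/71 = 838/71
2 + 1/(838/71) = 2 + 71/838 = 1747/838

1747/838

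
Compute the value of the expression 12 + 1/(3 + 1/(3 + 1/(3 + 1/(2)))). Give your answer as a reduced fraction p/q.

Start with 2.
3 + 1/(2/1) = 3 + 1/2 = 7/2
3 + 1/(7/2) = 3 + 2/7 = 23/7
3 + 1/(23/7) = 3 + 7/23 = 76/23
12 + 1/(76/23) = 12 + 23/76 = 935/76

935/76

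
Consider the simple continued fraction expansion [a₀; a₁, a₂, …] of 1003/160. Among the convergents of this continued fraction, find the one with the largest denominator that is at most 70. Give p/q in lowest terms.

420/67

List convergents until the denominator exceeds the bound:
a_0 = 6: 6/1  (≤ bound)
a_1 = 3: 19/3  (≤ bound)
a_2 = 1: 25/4  (≤ bound)
a_3 = 2: 69/11  (≤ bound)
a_4 = 1: 94/15  (≤ bound)
a_5 = 1: 163/26  (≤ bound)
a_6 = 2: 420/67  (≤ bound)
a_7 = 2: 1003/160  (> 70, stop)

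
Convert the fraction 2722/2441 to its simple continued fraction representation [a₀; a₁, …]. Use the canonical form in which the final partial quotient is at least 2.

⌊2722/2441⌋ = 1, remainder 281
⌊2441/281⌋ = 8, remainder 193
⌊281/193⌋ = 1, remainder 88
⌊193/88⌋ = 2, remainder 17
⌊88/17⌋ = 5, remainder 3
⌊17/3⌋ = 5, remainder 2
⌊3/2⌋ = 1, remainder 1
⌊2/1⌋ = 2, remainder 0

[1; 8, 1, 2, 5, 5, 1, 2]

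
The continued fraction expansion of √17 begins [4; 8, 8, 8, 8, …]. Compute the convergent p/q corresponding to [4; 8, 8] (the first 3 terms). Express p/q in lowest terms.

Starting at the tail and folding back:
Start with 8.
8 + 1/(8/1) = 8 + 1/8 = 65/8
4 + 1/(65/8) = 4 + 8/65 = 268/65

268/65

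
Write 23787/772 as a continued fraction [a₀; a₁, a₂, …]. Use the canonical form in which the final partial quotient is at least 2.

⌊23787/772⌋ = 30, remainder 627
⌊772/627⌋ = 1, remainder 145
⌊627/145⌋ = 4, remainder 47
⌊145/47⌋ = 3, remainder 4
⌊47/4⌋ = 11, remainder 3
⌊4/3⌋ = 1, remainder 1
⌊3/1⌋ = 3, remainder 0

[30; 1, 4, 3, 11, 1, 3]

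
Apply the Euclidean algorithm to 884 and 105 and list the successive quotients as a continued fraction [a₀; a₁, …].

Apply division with remainder until the remainder is 0:
884 ÷ 105 → quotient 8, remainder 44
105 ÷ 44 → quotient 2, remainder 17
44 ÷ 17 → quotient 2, remainder 10
17 ÷ 10 → quotient 1, remainder 7
10 ÷ 7 → quotient 1, remainder 3
7 ÷ 3 → quotient 2, remainder 1
3 ÷ 1 → quotient 3, remainder 0

[8; 2, 2, 1, 1, 2, 3]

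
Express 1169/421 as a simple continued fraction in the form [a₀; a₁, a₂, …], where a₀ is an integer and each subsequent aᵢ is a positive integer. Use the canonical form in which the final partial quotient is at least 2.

[2; 1, 3, 2, 11, 4]

Apply division with remainder until the remainder is 0:
1169 ÷ 421 → quotient 2, remainder 327
421 ÷ 327 → quotient 1, remainder 94
327 ÷ 94 → quotient 3, remainder 45
94 ÷ 45 → quotient 2, remainder 4
45 ÷ 4 → quotient 11, remainder 1
4 ÷ 1 → quotient 4, remainder 0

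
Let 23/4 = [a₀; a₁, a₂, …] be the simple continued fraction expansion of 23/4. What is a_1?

23 = 5·4 + 3, so a_0 = 5
4 = 1·3 + 1, so a_1 = 1

1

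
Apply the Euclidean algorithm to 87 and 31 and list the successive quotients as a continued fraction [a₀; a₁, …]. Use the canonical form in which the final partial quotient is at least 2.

87 = 2·31 + 25, so a_0 = 2
31 = 1·25 + 6, so a_1 = 1
25 = 4·6 + 1, so a_2 = 4
6 = 6·1 + 0, so a_3 = 6

[2; 1, 4, 6]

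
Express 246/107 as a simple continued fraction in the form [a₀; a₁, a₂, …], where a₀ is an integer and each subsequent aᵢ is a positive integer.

[2; 3, 2, 1, 10]

246 = 2·107 + 32, so a_0 = 2
107 = 3·32 + 11, so a_1 = 3
32 = 2·11 + 10, so a_2 = 2
11 = 1·10 + 1, so a_3 = 1
10 = 10·1 + 0, so a_4 = 10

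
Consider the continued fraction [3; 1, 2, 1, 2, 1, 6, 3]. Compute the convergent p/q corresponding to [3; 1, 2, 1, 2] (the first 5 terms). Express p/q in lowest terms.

Start with 2.
1 + 1/(2/1) = 1 + 1/2 = 3/2
2 + 1/(3/2) = 2 + 2/3 = 8/3
1 + 1/(8/3) = 1 + 3/8 = 11/8
3 + 1/(11/8) = 3 + 8/11 = 41/11

41/11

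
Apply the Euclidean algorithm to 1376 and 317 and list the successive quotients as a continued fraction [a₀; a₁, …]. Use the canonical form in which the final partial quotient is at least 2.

[4; 2, 1, 14, 2, 3]

1376 ÷ 317 → quotient 4, remainder 108
317 ÷ 108 → quotient 2, remainder 101
108 ÷ 101 → quotient 1, remainder 7
101 ÷ 7 → quotient 14, remainder 3
7 ÷ 3 → quotient 2, remainder 1
3 ÷ 1 → quotient 3, remainder 0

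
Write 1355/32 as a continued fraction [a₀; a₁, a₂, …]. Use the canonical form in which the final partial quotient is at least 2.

⌊1355/32⌋ = 42, remainder 11
⌊32/11⌋ = 2, remainder 10
⌊11/10⌋ = 1, remainder 1
⌊10/1⌋ = 10, remainder 0

[42; 2, 1, 10]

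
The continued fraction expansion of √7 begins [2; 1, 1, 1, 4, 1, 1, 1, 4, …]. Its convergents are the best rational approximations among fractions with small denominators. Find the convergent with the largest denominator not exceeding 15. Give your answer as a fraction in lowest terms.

37/14

a_0 = 2: 2/1  (≤ bound)
a_1 = 1: 3/1  (≤ bound)
a_2 = 1: 5/2  (≤ bound)
a_3 = 1: 8/3  (≤ bound)
a_4 = 4: 37/14  (≤ bound)
a_5 = 1: 45/17  (> 15, stop)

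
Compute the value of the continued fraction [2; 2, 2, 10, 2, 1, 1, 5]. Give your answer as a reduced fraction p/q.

Start with 5.
1 + 1/(5/1) = 1 + 1/5 = 6/5
1 + 1/(6/5) = 1 + 5/6 = 11/6
2 + 1/(11/6) = 2 + 6/11 = 28/11
10 + 1/(28/11) = 10 + 11/28 = 291/28
2 + 1/(291/28) = 2 + 28/291 = 610/291
2 + 1/(610/291) = 2 + 291/610 = 1511/610
2 + 1/(1511/610) = 2 + 610/1511 = 3632/1511

3632/1511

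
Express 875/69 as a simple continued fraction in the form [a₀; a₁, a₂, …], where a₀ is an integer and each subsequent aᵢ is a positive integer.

875 = 12·69 + 47, so a_0 = 12
69 = 1·47 + 22, so a_1 = 1
47 = 2·22 + 3, so a_2 = 2
22 = 7·3 + 1, so a_3 = 7
3 = 3·1 + 0, so a_4 = 3

[12; 1, 2, 7, 3]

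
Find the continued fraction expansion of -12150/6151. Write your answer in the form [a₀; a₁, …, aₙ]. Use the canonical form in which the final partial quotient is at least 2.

Apply division with remainder until the remainder is 0:
-12150 = -2·6151 + 152, so a_0 = -2
6151 = 40·152 + 71, so a_1 = 40
152 = 2·71 + 10, so a_2 = 2
71 = 7·10 + 1, so a_3 = 7
10 = 10·1 + 0, so a_4 = 10

[-2; 40, 2, 7, 10]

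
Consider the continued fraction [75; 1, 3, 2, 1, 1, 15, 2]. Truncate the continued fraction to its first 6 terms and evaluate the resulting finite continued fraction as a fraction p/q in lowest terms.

Start with 1.
1 + 1/(1/1) = 1 + 1/1 = 2/1
2 + 1/(2/1) = 2 + 1/2 = 5/2
3 + 1/(5/2) = 3 + 2/5 = 17/5
1 + 1/(17/5) = 1 + 5/17 = 22/17
75 + 1/(22/17) = 75 + 17/22 = 1667/22

1667/22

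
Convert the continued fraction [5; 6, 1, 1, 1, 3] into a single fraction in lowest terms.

376/73

a_0 = 5: 5/1
a_1 = 6: 31/6
a_2 = 1: 36/7
a_3 = 1: 67/13
a_4 = 1: 103/20
a_5 = 3: 376/73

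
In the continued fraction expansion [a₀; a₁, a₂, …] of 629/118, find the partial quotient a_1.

3

⌊629/118⌋ = 5, remainder 39
⌊118/39⌋ = 3, remainder 1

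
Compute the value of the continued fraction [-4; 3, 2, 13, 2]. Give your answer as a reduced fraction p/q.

-724/195

Start with 2.
13 + 1/(2/1) = 13 + 1/2 = 27/2
2 + 1/(27/2) = 2 + 2/27 = 56/27
3 + 1/(56/27) = 3 + 27/56 = 195/56
-4 + 1/(195/56) = -4 + 56/195 = -724/195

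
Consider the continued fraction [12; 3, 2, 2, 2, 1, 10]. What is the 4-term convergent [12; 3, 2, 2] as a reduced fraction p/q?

209/17

Use the convergent recurrence hₖ = aₖ·hₖ₋₁ + hₖ₋₂ (and likewise for the denominators kₖ):
a_0 = 12: 12/1
a_1 = 3: 37/3
a_2 = 2: 86/7
a_3 = 2: 209/17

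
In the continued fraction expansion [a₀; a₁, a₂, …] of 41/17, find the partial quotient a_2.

2

Run the Euclidean algorithm, recording each quotient:
41 ÷ 17 → quotient 2, remainder 7
17 ÷ 7 → quotient 2, remainder 3
7 ÷ 3 → quotient 2, remainder 1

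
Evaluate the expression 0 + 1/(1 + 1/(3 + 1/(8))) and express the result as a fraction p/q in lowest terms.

Start with 8.
3 + 1/(8/1) = 3 + 1/8 = 25/8
1 + 1/(25/8) = 1 + 8/25 = 33/25
0 + 1/(33/25) = 0 + 25/33 = 25/33

25/33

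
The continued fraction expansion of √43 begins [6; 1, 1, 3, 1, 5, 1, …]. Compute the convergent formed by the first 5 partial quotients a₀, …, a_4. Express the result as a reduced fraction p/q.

Start with 1.
3 + 1/(1/1) = 3 + 1/1 = 4/1
1 + 1/(4/1) = 1 + 1/4 = 5/4
1 + 1/(5/4) = 1 + 4/5 = 9/5
6 + 1/(9/5) = 6 + 5/9 = 59/9

59/9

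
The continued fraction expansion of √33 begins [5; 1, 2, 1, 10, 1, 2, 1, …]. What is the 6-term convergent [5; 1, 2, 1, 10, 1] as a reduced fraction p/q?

Start with 1.
10 + 1/(1/1) = 10 + 1/1 = 11/1
1 + 1/(11/1) = 1 + 1/11 = 12/11
2 + 1/(12/11) = 2 + 11/12 = 35/12
1 + 1/(35/12) = 1 + 12/35 = 47/35
5 + 1/(47/35) = 5 + 35/47 = 270/47

270/47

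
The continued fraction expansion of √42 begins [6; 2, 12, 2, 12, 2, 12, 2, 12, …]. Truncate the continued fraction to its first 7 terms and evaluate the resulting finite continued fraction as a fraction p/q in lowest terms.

109194/16849

a_0 = 6: 6/1
a_1 = 2: 13/2
a_2 = 12: 162/25
a_3 = 2: 337/52
a_4 = 12: 4206/649
a_5 = 2: 8749/1350
a_6 = 12: 109194/16849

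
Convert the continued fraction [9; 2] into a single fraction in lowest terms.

19/2

Work from the innermost term outward:
Start with 2.
9 + 1/(2/1) = 9 + 1/2 = 19/2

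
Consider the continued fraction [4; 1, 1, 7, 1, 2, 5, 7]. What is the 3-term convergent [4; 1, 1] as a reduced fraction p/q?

9/2

Collapse the nested fraction from the inside out:
Start with 1.
1 + 1/(1/1) = 1 + 1/1 = 2/1
4 + 1/(2/1) = 4 + 1/2 = 9/2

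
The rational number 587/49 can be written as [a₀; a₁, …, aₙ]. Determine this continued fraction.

[11; 1, 48]

Run the Euclidean algorithm, recording each quotient:
587 = 11·49 + 48, so a_0 = 11
49 = 1·48 + 1, so a_1 = 1
48 = 48·1 + 0, so a_2 = 48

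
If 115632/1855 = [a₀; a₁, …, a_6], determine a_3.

115632 = 62·1855 + 622, so a_0 = 62
1855 = 2·622 + 611, so a_1 = 2
622 = 1·611 + 11, so a_2 = 1
611 = 55·11 + 6, so a_3 = 55

55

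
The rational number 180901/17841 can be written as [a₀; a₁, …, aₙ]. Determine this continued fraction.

[10; 7, 6, 6, 33, 2]

Repeatedly divide and take the remainder:
180901 = 10·17841 + 2491, so a_0 = 10
17841 = 7·2491 + 404, so a_1 = 7
2491 = 6·404 + 67, so a_2 = 6
404 = 6·67 + 2, so a_3 = 6
67 = 33·2 + 1, so a_4 = 33
2 = 2·1 + 0, so a_5 = 2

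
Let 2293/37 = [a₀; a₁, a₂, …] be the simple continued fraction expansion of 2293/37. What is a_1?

1

Run the Euclidean algorithm, recording each quotient:
2293 = 61·37 + 36, so a_0 = 61
37 = 1·36 + 1, so a_1 = 1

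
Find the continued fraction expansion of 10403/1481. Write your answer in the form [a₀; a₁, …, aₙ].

[7; 41, 7, 5]

⌊10403/1481⌋ = 7, remainder 36
⌊1481/36⌋ = 41, remainder 5
⌊36/5⌋ = 7, remainder 1
⌊5/1⌋ = 5, remainder 0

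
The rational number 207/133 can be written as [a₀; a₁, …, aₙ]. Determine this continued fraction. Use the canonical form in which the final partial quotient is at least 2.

Run the Euclidean algorithm, recording each quotient:
207 = 1·133 + 74, so a_0 = 1
133 = 1·74 + 59, so a_1 = 1
74 = 1·59 + 15, so a_2 = 1
59 = 3·15 + 14, so a_3 = 3
15 = 1·14 + 1, so a_4 = 1
14 = 14·1 + 0, so a_5 = 14

[1; 1, 1, 3, 1, 14]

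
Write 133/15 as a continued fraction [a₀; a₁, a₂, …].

[8; 1, 6, 2]

133 = 8·15 + 13, so a_0 = 8
15 = 1·13 + 2, so a_1 = 1
13 = 6·2 + 1, so a_2 = 6
2 = 2·1 + 0, so a_3 = 2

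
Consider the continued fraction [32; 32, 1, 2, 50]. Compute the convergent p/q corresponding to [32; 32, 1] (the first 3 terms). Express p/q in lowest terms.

1057/33

Start with 1.
32 + 1/(1/1) = 32 + 1/1 = 33/1
32 + 1/(33/1) = 32 + 1/33 = 1057/33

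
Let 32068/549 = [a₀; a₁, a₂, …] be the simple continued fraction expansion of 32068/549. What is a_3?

3

⌊32068/549⌋ = 58, remainder 226
⌊549/226⌋ = 2, remainder 97
⌊226/97⌋ = 2, remainder 32
⌊97/32⌋ = 3, remainder 1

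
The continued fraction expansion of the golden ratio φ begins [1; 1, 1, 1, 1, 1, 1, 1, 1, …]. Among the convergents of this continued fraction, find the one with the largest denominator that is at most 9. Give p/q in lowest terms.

a_0 = 1: 1/1  (≤ bound)
a_1 = 1: 2/1  (≤ bound)
a_2 = 1: 3/2  (≤ bound)
a_3 = 1: 5/3  (≤ bound)
a_4 = 1: 8/5  (≤ bound)
a_5 = 1: 13/8  (≤ bound)
a_6 = 1: 21/13  (> 9, stop)

13/8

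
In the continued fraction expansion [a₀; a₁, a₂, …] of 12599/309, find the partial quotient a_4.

2

12599 = 40·309 + 239, so a_0 = 40
309 = 1·239 + 70, so a_1 = 1
239 = 3·70 + 29, so a_2 = 3
70 = 2·29 + 12, so a_3 = 2
29 = 2·12 + 5, so a_4 = 2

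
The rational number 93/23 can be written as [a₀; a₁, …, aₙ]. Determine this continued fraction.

[4; 23]

93 = 4·23 + 1, so a_0 = 4
23 = 23·1 + 0, so a_1 = 23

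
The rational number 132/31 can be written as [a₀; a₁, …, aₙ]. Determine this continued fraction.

132 = 4·31 + 8, so a_0 = 4
31 = 3·8 + 7, so a_1 = 3
8 = 1·7 + 1, so a_2 = 1
7 = 7·1 + 0, so a_3 = 7

[4; 3, 1, 7]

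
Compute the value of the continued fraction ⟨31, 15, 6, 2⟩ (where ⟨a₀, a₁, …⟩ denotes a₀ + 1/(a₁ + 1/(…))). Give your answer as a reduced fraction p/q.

Start with 2.
6 + 1/(2/1) = 6 + 1/2 = 13/2
15 + 1/(13/2) = 15 + 2/13 = 197/13
31 + 1/(197/13) = 31 + 13/197 = 6120/197

6120/197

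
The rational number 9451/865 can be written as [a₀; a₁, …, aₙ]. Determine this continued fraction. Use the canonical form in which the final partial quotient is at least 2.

[10; 1, 12, 1, 1, 15, 2]

9451 = 10·865 + 801, so a_0 = 10
865 = 1·801 + 64, so a_1 = 1
801 = 12·64 + 33, so a_2 = 12
64 = 1·33 + 31, so a_3 = 1
33 = 1·31 + 2, so a_4 = 1
31 = 15·2 + 1, so a_5 = 15
2 = 2·1 + 0, so a_6 = 2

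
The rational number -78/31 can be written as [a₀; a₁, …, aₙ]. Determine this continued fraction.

[-3; 2, 15]

-78 ÷ 31 → quotient -3, remainder 15
31 ÷ 15 → quotient 2, remainder 1
15 ÷ 1 → quotient 15, remainder 0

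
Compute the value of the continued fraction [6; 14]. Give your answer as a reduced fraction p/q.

Start with 14.
6 + 1/(14/1) = 6 + 1/14 = 85/14

85/14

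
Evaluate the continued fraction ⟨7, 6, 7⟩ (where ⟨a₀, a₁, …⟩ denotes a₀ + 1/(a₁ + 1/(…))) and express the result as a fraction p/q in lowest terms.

Start with 7.
6 + 1/(7/1) = 6 + 1/7 = 43/7
7 + 1/(43/7) = 7 + 7/43 = 308/43

308/43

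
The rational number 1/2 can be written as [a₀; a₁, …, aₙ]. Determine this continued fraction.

Apply division with remainder until the remainder is 0:
1 ÷ 2 → quotient 0, remainder 1
2 ÷ 1 → quotient 2, remainder 0

[0; 2]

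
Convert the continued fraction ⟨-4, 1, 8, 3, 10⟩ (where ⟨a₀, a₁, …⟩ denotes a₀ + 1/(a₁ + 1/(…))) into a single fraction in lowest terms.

-898/289

a_0 = -4: -4/1
a_1 = 1: -3/1
a_2 = 8: -28/9
a_3 = 3: -87/28
a_4 = 10: -898/289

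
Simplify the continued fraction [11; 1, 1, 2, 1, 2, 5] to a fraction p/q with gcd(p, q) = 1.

1181/102

Start with 5.
2 + 1/(5/1) = 2 + 1/5 = 11/5
1 + 1/(11/5) = 1 + 5/11 = 16/11
2 + 1/(16/11) = 2 + 11/16 = 43/16
1 + 1/(43/16) = 1 + 16/43 = 59/43
1 + 1/(59/43) = 1 + 43/59 = 102/59
11 + 1/(102/59) = 11 + 59/102 = 1181/102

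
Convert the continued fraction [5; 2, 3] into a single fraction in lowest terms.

38/7

Starting at the tail and folding back:
Start with 3.
2 + 1/(3/1) = 2 + 1/3 = 7/3
5 + 1/(7/3) = 5 + 3/7 = 38/7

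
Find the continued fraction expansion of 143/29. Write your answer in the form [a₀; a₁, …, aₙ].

[4; 1, 13, 2]

143 ÷ 29 → quotient 4, remainder 27
29 ÷ 27 → quotient 1, remainder 2
27 ÷ 2 → quotient 13, remainder 1
2 ÷ 1 → quotient 2, remainder 0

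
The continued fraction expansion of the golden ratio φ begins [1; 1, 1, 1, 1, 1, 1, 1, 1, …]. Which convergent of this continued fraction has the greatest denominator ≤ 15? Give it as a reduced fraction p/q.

a_0 = 1: 1/1  (≤ bound)
a_1 = 1: 2/1  (≤ bound)
a_2 = 1: 3/2  (≤ bound)
a_3 = 1: 5/3  (≤ bound)
a_4 = 1: 8/5  (≤ bound)
a_5 = 1: 13/8  (≤ bound)
a_6 = 1: 21/13  (≤ bound)
a_7 = 1: 34/21  (> 15, stop)

21/13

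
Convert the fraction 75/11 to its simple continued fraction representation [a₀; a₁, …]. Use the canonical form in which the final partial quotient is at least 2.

75 ÷ 11 → quotient 6, remainder 9
11 ÷ 9 → quotient 1, remainder 2
9 ÷ 2 → quotient 4, remainder 1
2 ÷ 1 → quotient 2, remainder 0

[6; 1, 4, 2]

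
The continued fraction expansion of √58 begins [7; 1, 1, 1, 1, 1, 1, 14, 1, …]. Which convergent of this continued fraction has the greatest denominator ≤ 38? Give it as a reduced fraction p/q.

99/13

a_0 = 7: 7/1  (≤ bound)
a_1 = 1: 8/1  (≤ bound)
a_2 = 1: 15/2  (≤ bound)
a_3 = 1: 23/3  (≤ bound)
a_4 = 1: 38/5  (≤ bound)
a_5 = 1: 61/8  (≤ bound)
a_6 = 1: 99/13  (≤ bound)
a_7 = 14: 1447/190  (> 38, stop)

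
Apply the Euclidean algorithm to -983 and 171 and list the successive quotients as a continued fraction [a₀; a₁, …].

⌊-983/171⌋ = -6, remainder 43
⌊171/43⌋ = 3, remainder 42
⌊43/42⌋ = 1, remainder 1
⌊42/1⌋ = 42, remainder 0

[-6; 3, 1, 42]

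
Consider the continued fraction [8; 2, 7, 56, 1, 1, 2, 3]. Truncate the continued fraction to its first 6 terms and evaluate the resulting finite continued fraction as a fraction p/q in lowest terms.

14385/1699

a_0 = 8: 8/1
a_1 = 2: 17/2
a_2 = 7: 127/15
a_3 = 56: 7129/842
a_4 = 1: 7256/857
a_5 = 1: 14385/1699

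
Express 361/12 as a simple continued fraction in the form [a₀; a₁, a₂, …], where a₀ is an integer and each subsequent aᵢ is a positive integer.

[30; 12]

Repeatedly divide and take the remainder:
⌊361/12⌋ = 30, remainder 1
⌊12/1⌋ = 12, remainder 0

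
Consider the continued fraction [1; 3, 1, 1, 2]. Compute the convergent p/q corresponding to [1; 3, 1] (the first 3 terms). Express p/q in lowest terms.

Start with 1.
3 + 1/(1/1) = 3 + 1/1 = 4/1
1 + 1/(4/1) = 1 + 1/4 = 5/4

5/4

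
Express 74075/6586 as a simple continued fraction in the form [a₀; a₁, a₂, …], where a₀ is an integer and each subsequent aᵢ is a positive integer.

[11; 4, 23, 3, 1, 2, 6]

74075 = 11·6586 + 1629, so a_0 = 11
6586 = 4·1629 + 70, so a_1 = 4
1629 = 23·70 + 19, so a_2 = 23
70 = 3·19 + 13, so a_3 = 3
19 = 1·13 + 6, so a_4 = 1
13 = 2·6 + 1, so a_5 = 2
6 = 6·1 + 0, so a_6 = 6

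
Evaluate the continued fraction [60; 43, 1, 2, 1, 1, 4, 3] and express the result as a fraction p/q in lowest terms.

a_0 = 60: 60/1
a_1 = 43: 2581/43
a_2 = 1: 2641/44
a_3 = 2: 7863/131
a_4 = 1: 10504/175
a_5 = 1: 18367/306
a_6 = 4: 83972/1399
a_7 = 3: 270283/4503

270283/4503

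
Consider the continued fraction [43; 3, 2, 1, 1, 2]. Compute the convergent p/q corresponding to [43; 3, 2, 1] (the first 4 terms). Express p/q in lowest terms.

433/10

a_0 = 43: 43/1
a_1 = 3: 130/3
a_2 = 2: 303/7
a_3 = 1: 433/10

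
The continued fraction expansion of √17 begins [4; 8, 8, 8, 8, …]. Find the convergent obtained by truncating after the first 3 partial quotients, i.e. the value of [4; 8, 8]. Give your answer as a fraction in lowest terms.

Use the convergent recurrence hₖ = aₖ·hₖ₋₁ + hₖ₋₂ (and likewise for the denominators kₖ):
a_0 = 4: 4/1
a_1 = 8: 33/8
a_2 = 8: 268/65

268/65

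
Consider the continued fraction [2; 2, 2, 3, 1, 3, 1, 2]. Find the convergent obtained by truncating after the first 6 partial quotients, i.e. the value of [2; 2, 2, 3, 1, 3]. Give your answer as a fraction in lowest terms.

Compute successive convergents:
a_0 = 2: 2/1
a_1 = 2: 5/2
a_2 = 2: 12/5
a_3 = 3: 41/17
a_4 = 1: 53/22
a_5 = 3: 200/83

200/83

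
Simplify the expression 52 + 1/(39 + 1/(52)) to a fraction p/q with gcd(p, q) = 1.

105560/2029

Starting at the tail and folding back:
Start with 52.
39 + 1/(52/1) = 39 + 1/52 = 2029/52
52 + 1/(2029/52) = 52 + 52/2029 = 105560/2029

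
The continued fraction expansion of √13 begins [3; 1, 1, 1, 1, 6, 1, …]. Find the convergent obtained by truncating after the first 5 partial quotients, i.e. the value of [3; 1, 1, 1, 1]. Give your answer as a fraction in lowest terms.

18/5

Compute successive convergents:
a_0 = 3: 3/1
a_1 = 1: 4/1
a_2 = 1: 7/2
a_3 = 1: 11/3
a_4 = 1: 18/5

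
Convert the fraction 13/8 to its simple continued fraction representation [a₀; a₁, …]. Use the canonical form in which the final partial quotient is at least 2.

Apply division with remainder until the remainder is 0:
13 ÷ 8 → quotient 1, remainder 5
8 ÷ 5 → quotient 1, remainder 3
5 ÷ 3 → quotient 1, remainder 2
3 ÷ 2 → quotient 1, remainder 1
2 ÷ 1 → quotient 2, remainder 0

[1; 1, 1, 1, 2]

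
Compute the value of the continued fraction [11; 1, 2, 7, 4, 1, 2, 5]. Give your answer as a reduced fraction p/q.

Build up convergents one term at a time:
a_0 = 11: 11/1
a_1 = 1: 12/1
a_2 = 2: 35/3
a_3 = 7: 257/22
a_4 = 4: 1063/91
a_5 = 1: 1320/113
a_6 = 2: 3703/317
a_7 = 5: 19835/1698

19835/1698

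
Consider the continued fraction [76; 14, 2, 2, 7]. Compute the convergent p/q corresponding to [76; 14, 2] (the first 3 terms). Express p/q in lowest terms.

a_0 = 76: 76/1
a_1 = 14: 1065/14
a_2 = 2: 2206/29

2206/29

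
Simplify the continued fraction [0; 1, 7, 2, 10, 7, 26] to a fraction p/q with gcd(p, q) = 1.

29121/33016

a_0 = 0: 0/1
a_1 = 1: 1/1
a_2 = 7: 7/8
a_3 = 2: 15/17
a_4 = 10: 157/178
a_5 = 7: 1114/1263
a_6 = 26: 29121/33016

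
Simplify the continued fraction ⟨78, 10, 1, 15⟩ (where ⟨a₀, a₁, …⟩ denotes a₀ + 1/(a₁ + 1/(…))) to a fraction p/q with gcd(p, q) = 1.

13666/175

Start with 15.
1 + 1/(15/1) = 1 + 1/15 = 16/15
10 + 1/(16/15) = 10 + 15/16 = 175/16
78 + 1/(175/16) = 78 + 16/175 = 13666/175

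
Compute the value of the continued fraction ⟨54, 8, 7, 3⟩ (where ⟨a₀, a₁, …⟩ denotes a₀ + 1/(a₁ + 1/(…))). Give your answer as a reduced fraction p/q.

9688/179

Start with 3.
7 + 1/(3/1) = 7 + 1/3 = 22/3
8 + 1/(22/3) = 8 + 3/22 = 179/22
54 + 1/(179/22) = 54 + 22/179 = 9688/179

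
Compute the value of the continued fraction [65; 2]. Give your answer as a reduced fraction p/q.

131/2

Start with 2.
65 + 1/(2/1) = 65 + 1/2 = 131/2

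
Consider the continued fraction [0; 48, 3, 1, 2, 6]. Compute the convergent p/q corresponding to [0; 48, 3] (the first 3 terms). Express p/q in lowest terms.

Start with 3.
48 + 1/(3/1) = 48 + 1/3 = 145/3
0 + 1/(145/3) = 0 + 3/145 = 3/145

3/145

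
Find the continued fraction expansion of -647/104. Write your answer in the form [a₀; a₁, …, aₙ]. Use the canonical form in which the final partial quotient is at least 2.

-647 ÷ 104 → quotient -7, remainder 81
104 ÷ 81 → quotient 1, remainder 23
81 ÷ 23 → quotient 3, remainder 12
23 ÷ 12 → quotient 1, remainder 11
12 ÷ 11 → quotient 1, remainder 1
11 ÷ 1 → quotient 11, remainder 0

[-7; 1, 3, 1, 1, 11]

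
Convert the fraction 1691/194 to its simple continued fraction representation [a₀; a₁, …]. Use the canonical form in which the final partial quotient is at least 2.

1691 = 8·194 + 139, so a_0 = 8
194 = 1·139 + 55, so a_1 = 1
139 = 2·55 + 29, so a_2 = 2
55 = 1·29 + 26, so a_3 = 1
29 = 1·26 + 3, so a_4 = 1
26 = 8·3 + 2, so a_5 = 8
3 = 1·2 + 1, so a_6 = 1
2 = 2·1 + 0, so a_7 = 2

[8; 1, 2, 1, 1, 8, 1, 2]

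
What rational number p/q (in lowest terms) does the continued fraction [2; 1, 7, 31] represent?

Start with 31.
7 + 1/(31/1) = 7 + 1/31 = 218/31
1 + 1/(218/31) = 1 + 31/218 = 249/218
2 + 1/(249/218) = 2 + 218/249 = 716/249

716/249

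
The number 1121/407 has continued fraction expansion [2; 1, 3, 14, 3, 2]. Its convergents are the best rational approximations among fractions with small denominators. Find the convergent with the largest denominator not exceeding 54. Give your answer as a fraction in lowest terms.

11/4

List convergents until the denominator exceeds the bound:
a_0 = 2: 2/1  (≤ bound)
a_1 = 1: 3/1  (≤ bound)
a_2 = 3: 11/4  (≤ bound)
a_3 = 14: 157/57  (> 54, stop)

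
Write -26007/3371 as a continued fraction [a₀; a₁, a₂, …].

-26007 ÷ 3371 → quotient -8, remainder 961
3371 ÷ 961 → quotient 3, remainder 488
961 ÷ 488 → quotient 1, remainder 473
488 ÷ 473 → quotient 1, remainder 15
473 ÷ 15 → quotient 31, remainder 8
15 ÷ 8 → quotient 1, remainder 7
8 ÷ 7 → quotient 1, remainder 1
7 ÷ 1 → quotient 7, remainder 0

[-8; 3, 1, 1, 31, 1, 1, 7]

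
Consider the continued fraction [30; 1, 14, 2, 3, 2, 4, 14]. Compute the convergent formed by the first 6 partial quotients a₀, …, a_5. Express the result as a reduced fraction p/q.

7641/247

a_0 = 30: 30/1
a_1 = 1: 31/1
a_2 = 14: 464/15
a_3 = 2: 959/31
a_4 = 3: 3341/108
a_5 = 2: 7641/247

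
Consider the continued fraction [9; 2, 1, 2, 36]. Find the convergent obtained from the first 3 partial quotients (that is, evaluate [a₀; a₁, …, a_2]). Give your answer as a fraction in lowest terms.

28/3

Use the convergent recurrence hₖ = aₖ·hₖ₋₁ + hₖ₋₂ (and likewise for the denominators kₖ):
a_0 = 9: 9/1
a_1 = 2: 19/2
a_2 = 1: 28/3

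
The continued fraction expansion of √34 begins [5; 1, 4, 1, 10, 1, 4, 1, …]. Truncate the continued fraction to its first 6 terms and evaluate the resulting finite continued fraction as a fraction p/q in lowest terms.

414/71

Starting at the tail and folding back:
Start with 1.
10 + 1/(1/1) = 10 + 1/1 = 11/1
1 + 1/(11/1) = 1 + 1/11 = 12/11
4 + 1/(12/11) = 4 + 11/12 = 59/12
1 + 1/(59/12) = 1 + 12/59 = 71/59
5 + 1/(71/59) = 5 + 59/71 = 414/71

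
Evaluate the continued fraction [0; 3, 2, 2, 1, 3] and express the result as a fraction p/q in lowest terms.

26/89

Work from the innermost term outward:
Start with 3.
1 + 1/(3/1) = 1 + 1/3 = 4/3
2 + 1/(4/3) = 2 + 3/4 = 11/4
2 + 1/(11/4) = 2 + 4/11 = 26/11
3 + 1/(26/11) = 3 + 11/26 = 89/26
0 + 1/(89/26) = 0 + 26/89 = 26/89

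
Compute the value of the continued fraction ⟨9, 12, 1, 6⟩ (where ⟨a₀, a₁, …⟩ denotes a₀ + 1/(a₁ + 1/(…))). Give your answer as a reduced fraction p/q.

Start with 6.
1 + 1/(6/1) = 1 + 1/6 = 7/6
12 + 1/(7/6) = 12 + 6/7 = 90/7
9 + 1/(90/7) = 9 + 7/90 = 817/90

817/90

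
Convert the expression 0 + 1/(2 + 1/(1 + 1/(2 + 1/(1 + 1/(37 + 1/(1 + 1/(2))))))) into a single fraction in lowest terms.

461/1267

Collapse the nested fraction from the inside out:
Start with 2.
1 + 1/(2/1) = 1 + 1/2 = 3/2
37 + 1/(3/2) = 37 + 2/3 = 113/3
1 + 1/(113/3) = 1 + 3/113 = 116/113
2 + 1/(116/113) = 2 + 113/116 = 345/116
1 + 1/(345/116) = 1 + 116/345 = 461/345
2 + 1/(461/345) = 2 + 345/461 = 1267/461
0 + 1/(1267/461) = 0 + 461/1267 = 461/1267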